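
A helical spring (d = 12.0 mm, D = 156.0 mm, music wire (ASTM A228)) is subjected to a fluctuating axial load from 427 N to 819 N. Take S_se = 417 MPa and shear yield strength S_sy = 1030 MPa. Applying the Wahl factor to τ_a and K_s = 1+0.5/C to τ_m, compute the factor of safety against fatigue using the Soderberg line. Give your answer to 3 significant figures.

C = D/d = 156.0/12.0 = 13.0000; K_W = (4C−1)/(4C−4)+0.615/C = 1.1098; K_s = 1+0.5/C = 1.0385
F_a = (F_max−F_min)/2 = 196 N; F_m = (F_max+F_min)/2 = 623 N
τ_a = K_W·8F_aD/(πd³) = 1.1098 × 45.059 = 50.006 MPa
τ_m = K_s·8F_mD/(πd³) = 1.0385 × 143.22 = 148.73 MPa
Soderberg: 1/n_f = τ_a/S_se + τ_m/S_sy = 50.006/417 + 148.73/1030 = 0.11992 + 0.14440 = 0.26432
n_f = 1/0.26432 = 3.783

3.78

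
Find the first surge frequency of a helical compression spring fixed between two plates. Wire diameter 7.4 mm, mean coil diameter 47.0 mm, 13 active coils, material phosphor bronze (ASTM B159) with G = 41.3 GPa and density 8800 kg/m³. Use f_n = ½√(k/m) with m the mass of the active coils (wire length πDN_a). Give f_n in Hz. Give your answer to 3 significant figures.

k = Gd⁴/(8D³N_a) = (41.3×10³)(7.4⁴)/(8·47.0³·13) = 11.47 N/mm = 11470 N/m
Wire length L = πDN_a = π·47.0·13 = 1919.5 mm
m = ρ·(πd²/4)·L = 8800 × 43.008×10⁻⁶ m² × 1.9195 m = 0.72649 kg
f_n = ½√(k/m) = 0.5·√(11470/0.72649) = 0.5·√(15788) = 62.825 Hz

62.8 Hz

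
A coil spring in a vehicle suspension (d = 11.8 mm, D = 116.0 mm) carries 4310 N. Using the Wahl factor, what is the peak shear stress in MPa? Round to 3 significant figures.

889 MPa

Spring index C = D/d = 116.0/11.8 = 9.8305
K_W = (4C−1)/(4C−4) + 0.615/C = 38.322/35.322 + 0.0626 = 1.1475
τ₀ = 8FD/(πd³) = 8·4310·116.0/(π·11.8³) = 3.99968e+06/5161.7 = 774.87 MPa
τ_max = K·τ₀ = 1.1475 × 774.87 = 889.16 MPa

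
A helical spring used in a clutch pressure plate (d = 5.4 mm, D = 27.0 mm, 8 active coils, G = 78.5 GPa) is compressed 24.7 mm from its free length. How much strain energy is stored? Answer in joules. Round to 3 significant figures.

k = Gd⁴/(8D³N_a) = (78.5×10³)(5.4⁴)/(8·27.0³·8) = 52.988 N/mm
U = ½kδ² = 0.5 × 52.988 × 24.7² = 16164 N·mm = 16.164 J

16.2 J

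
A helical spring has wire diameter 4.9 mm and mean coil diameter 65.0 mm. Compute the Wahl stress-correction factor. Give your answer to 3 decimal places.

1.108

C = D/d = 65.0/4.9 = 13.2653
K_W = (4C−1)/(4C−4) + 0.615/C = 52.061/49.061 + 0.0464 = 1.1075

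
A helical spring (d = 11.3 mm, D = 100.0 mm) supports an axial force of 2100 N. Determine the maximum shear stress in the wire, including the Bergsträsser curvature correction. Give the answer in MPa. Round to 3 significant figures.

428 MPa

Spring index C = D/d = 100.0/11.3 = 8.8496
K_B = (4C+2)/(4C−3) = 37.398/32.398 = 1.1543
τ₀ = 8FD/(πd³) = 8·2100·100.0/(π·11.3³) = 1.68e+06/4533 = 370.62 MPa
τ_max = K·τ₀ = 1.1543 × 370.62 = 427.81 MPa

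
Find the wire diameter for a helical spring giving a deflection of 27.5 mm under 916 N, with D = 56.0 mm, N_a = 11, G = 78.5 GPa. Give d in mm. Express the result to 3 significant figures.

9.00 mm

Required rate k = F/δ = 916/27.5 = 33.309 N/mm
d = (8D³N_a·k / G)^(1/4) = (8·56.0³·11·33.309 / (78.5×10³))^0.25
  = (6557.5)^0.25 = 8.9988 mm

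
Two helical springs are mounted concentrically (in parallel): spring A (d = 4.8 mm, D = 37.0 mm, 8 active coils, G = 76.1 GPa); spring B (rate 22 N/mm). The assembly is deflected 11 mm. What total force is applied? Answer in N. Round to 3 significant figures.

k_A = Gd⁴/(8D³N_a) = (76.1×10³)(4.8⁴)/(8·37.0³·8) = 12.461 N/mm
Parallel: k_eq = 12.461 + 22 = 34.461 N/mm
F = k_eq·δ = 34.461·11 = 379.07 N

379 N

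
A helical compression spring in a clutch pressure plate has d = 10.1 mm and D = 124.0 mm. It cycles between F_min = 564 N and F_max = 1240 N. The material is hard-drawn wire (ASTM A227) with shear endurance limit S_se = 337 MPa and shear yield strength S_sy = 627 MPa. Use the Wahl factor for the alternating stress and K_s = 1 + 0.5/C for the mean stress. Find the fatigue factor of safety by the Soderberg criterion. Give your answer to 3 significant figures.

1.25

C = D/d = 124.0/10.1 = 12.2772; K_W = (4C−1)/(4C−4)+0.615/C = 1.1166; K_s = 1+0.5/C = 1.0407
F_a = (F_max−F_min)/2 = 338 N; F_m = (F_max+F_min)/2 = 902 N
τ_a = K_W·8F_aD/(πd³) = 1.1166 × 103.59 = 115.67 MPa
τ_m = K_s·8F_mD/(πd³) = 1.0407 × 276.44 = 287.7 MPa
Soderberg: 1/n_f = τ_a/S_se + τ_m/S_sy = 115.67/337 + 287.7/627 = 0.34323 + 0.45885 = 0.80208
n_f = 1/0.80208 = 1.247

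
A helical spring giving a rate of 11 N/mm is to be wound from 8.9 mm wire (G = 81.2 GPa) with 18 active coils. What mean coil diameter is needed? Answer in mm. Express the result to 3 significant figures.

D = (Gd⁴/(8N_a·k))^(1/3) = (81.2×10³·8.9⁴/(8·18·11))^(1/3)
  = (321633)^(1/3) = 68.5152 mm

68.5 mm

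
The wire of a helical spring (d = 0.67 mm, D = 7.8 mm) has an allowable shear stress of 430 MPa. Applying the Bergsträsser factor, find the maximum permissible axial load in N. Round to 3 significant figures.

C = D/d = 7.8/0.67 = 11.6418
K_B = (4C+2)/(4C−3) = 48.567/43.567 = 1.1148
τ_max = K·8FD/(πd³) → F_max = τ_allow·πd³/(8DK)
F_max = 430·π·0.67³/(8·7.8·1.1148) = 406.3/69.561 = 5.8408 N

5.84 N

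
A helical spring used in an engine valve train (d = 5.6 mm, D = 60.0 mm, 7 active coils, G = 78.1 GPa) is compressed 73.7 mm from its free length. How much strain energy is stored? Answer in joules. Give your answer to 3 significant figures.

k = Gd⁴/(8D³N_a) = (78.1×10³)(5.6⁴)/(8·60.0³·7) = 6.3498 N/mm
U = ½kδ² = 0.5 × 6.3498 × 73.7² = 17245 N·mm = 17.245 J

17.2 J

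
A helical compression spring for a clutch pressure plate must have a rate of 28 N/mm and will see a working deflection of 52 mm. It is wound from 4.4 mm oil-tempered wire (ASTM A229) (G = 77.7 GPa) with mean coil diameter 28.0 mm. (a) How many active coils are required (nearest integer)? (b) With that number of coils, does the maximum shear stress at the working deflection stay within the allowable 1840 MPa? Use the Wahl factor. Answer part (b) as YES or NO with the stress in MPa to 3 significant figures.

N_a = Gd⁴/(8D³k) = (77.7×10³)(4.4⁴)/(8·28.0³·28) = 5.923 → N_a = 6
Actual rate k = Gd⁴/(8D³·6) = 27.639 N/mm
Working load F = kδ = 27.639·52 = 1437.2 N
C = 28.0/4.4 = 6.3636; K_W = (4C−1)/(4C−4)+0.615/C = 1.2365
τ_max = K_W·8FD/(πd³) = 1.2365·1203 = 1487.5 MPa
τ_max ≤ 1840 MPa → acceptable

(a) 6 coils; (b) YES, τ_max = 1490 MPa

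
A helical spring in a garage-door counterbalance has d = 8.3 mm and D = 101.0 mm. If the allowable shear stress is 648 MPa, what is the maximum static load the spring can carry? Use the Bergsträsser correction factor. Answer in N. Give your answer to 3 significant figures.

1300 N

C = D/d = 101.0/8.3 = 12.1687
K_B = (4C+2)/(4C−3) = 50.675/45.675 = 1.1095
τ_max = K·8FD/(πd³) → F_max = τ_allow·πd³/(8DK)
F_max = 648·π·8.3³/(8·101.0·1.1095) = 1.164e+06/896.45 = 1298.5 N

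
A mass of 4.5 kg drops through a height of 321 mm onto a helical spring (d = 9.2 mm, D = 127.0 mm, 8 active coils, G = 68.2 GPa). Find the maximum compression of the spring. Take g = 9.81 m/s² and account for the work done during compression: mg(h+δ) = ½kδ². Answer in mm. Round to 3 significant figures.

99.8 mm

k = Gd⁴/(8D³N_a) = (68.2×10³)(9.2⁴)/(8·127.0³·8) = 3.7269 N/mm
W = mg = 4.5 × 9.81 = 44.145 N
½kδ² − Wδ − Wh = 0 → δ = (W + √(W² + 2kWh))/k
δ = (44.145 + √(1948.8 + 105624))/3.7269 = (44.145 + 327.98)/3.7269 = 99.85 mm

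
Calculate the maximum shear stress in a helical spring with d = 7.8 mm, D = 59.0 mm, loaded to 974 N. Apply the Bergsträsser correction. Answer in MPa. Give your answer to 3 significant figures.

365 MPa

Spring index C = D/d = 59.0/7.8 = 7.5641
K_B = (4C+2)/(4C−3) = 32.256/27.256 = 1.1834
τ₀ = 8FD/(πd³) = 8·974·59.0/(π·7.8³) = 459728/1490.8 = 308.37 MPa
τ_max = K·τ₀ = 1.1834 × 308.37 = 364.93 MPa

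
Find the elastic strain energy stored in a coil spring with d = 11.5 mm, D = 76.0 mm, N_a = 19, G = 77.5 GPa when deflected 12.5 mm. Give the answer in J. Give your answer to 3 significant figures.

k = Gd⁴/(8D³N_a) = (77.5×10³)(11.5⁴)/(8·76.0³·19) = 20.315 N/mm
U = ½kδ² = 0.5 × 20.315 × 12.5² = 1587.1 N·mm = 1.5871 J

1.59 J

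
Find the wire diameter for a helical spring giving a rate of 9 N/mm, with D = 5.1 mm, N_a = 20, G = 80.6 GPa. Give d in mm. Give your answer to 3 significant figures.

d = (8D³N_a·k / G)^(1/4) = (8·5.1³·20·9 / (80.6×10³))^0.25
  = (2.3699)^0.25 = 1.2408 mm

1.24 mm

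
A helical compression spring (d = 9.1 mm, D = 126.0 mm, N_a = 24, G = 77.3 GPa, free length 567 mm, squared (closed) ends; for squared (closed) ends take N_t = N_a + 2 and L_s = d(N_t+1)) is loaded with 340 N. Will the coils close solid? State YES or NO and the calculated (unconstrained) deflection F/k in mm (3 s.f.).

k = Gd⁴/(8D³N_a) = (77.3×10³)(9.1⁴)/(8·126.0³·24) = 1.3802 N/mm
N_t = 26; L_s = 9.1·27 = 245.7 mm; δ_solid = L₀ − L_s = 567 − 245.7 = 321.3 mm
δ = F/k = 340/1.3802 = 246.35 mm
δ < δ_solid → spring does not go solid

NO, δ = 246 mm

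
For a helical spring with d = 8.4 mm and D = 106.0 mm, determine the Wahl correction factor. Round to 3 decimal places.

C = D/d = 106.0/8.4 = 12.6190
K_W = (4C−1)/(4C−4) + 0.615/C = 49.476/46.476 + 0.0487 = 1.1133

1.113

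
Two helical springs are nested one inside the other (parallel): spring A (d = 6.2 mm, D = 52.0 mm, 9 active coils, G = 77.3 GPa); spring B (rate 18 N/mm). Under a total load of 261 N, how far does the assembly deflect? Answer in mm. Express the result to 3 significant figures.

k_A = Gd⁴/(8D³N_a) = (77.3×10³)(6.2⁴)/(8·52.0³·9) = 11.282 N/mm
Parallel: k_eq = 11.282 + 18 = 29.282 N/mm
δ = F/k_eq = 261/29.282 = 8.9132 mm

8.91 mm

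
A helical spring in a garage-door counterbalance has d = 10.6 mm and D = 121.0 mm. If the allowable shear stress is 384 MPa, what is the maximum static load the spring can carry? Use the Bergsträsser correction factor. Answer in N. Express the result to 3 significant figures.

C = D/d = 121.0/10.6 = 11.4151
K_B = (4C+2)/(4C−3) = 47.660/42.660 = 1.1172
τ_max = K·8FD/(πd³) → F_max = τ_allow·πd³/(8DK)
F_max = 384·π·10.6³/(8·121.0·1.1172) = 1.4368e+06/1081.5 = 1328.6 N

1330 N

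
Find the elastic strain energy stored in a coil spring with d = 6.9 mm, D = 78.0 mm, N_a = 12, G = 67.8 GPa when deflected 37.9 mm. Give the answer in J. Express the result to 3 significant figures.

k = Gd⁴/(8D³N_a) = (67.8×10³)(6.9⁴)/(8·78.0³·12) = 3.3734 N/mm
U = ½kδ² = 0.5 × 3.3734 × 37.9² = 2422.8 N·mm = 2.4228 J

2.42 J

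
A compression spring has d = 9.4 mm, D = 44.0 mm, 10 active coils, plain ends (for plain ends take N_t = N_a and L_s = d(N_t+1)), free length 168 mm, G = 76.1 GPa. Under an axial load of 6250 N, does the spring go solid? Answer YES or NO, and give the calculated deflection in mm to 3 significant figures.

YES, δ = 71.7 mm

k = Gd⁴/(8D³N_a) = (76.1×10³)(9.4⁴)/(8·44.0³·10) = 87.186 N/mm
N_t = 10; L_s = 9.4·11 = 103.4 mm; δ_solid = L₀ − L_s = 168 − 103.4 = 64.6 mm
δ = F/k = 6250/87.186 = 71.686 mm
δ ≥ δ_solid → spring goes solid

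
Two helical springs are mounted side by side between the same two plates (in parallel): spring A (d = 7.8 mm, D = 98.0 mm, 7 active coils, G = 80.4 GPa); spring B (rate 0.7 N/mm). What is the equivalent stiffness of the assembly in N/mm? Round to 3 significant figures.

k_A = Gd⁴/(8D³N_a) = (80.4×10³)(7.8⁴)/(8·98.0³·7) = 5.6464 N/mm
Parallel: k_eq = 5.6464 + 0.7 = 6.3464 N/mm

6.35 N/mm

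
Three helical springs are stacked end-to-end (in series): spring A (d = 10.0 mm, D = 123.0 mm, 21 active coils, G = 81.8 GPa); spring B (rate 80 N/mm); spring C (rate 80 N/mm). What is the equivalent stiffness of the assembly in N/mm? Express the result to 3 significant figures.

k_A = Gd⁴/(8D³N_a) = (81.8×10³)(10.0⁴)/(8·123.0³·21) = 2.6165 N/mm
Series: 1/k_eq = 1/2.6165 + 1/80 + 1/80 = 0.40718; k_eq = 2.4559 N/mm

2.46 N/mm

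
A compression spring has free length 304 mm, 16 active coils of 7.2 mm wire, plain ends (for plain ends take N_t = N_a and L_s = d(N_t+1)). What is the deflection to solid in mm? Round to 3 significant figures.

N_t = 16; L_s = 7.2·17 = 122.4 mm
δ_solid = L₀ − L_s = 304 − 122.4 = 181.6 mm

182 mm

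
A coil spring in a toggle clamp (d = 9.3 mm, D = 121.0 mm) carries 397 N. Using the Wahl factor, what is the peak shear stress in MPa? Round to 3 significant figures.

Spring index C = D/d = 121.0/9.3 = 13.0108
K_W = (4C−1)/(4C−4) + 0.615/C = 51.043/48.043 + 0.0473 = 1.1097
τ₀ = 8FD/(πd³) = 8·397·121.0/(π·9.3³) = 384296/2527 = 152.08 MPa
τ_max = K·τ₀ = 1.1097 × 152.08 = 168.76 MPa

169 MPa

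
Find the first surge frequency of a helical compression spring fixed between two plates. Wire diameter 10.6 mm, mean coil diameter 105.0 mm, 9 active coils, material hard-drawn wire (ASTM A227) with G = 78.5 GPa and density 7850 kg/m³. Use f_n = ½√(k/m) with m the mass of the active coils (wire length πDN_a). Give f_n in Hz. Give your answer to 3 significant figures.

k = Gd⁴/(8D³N_a) = (78.5×10³)(10.6⁴)/(8·105.0³·9) = 11.89 N/mm = 11890 N/m
Wire length L = πDN_a = π·105.0·9 = 2968.8 mm
m = ρ·(πd²/4)·L = 7850 × 88.247×10⁻⁶ m² × 2.9688 m = 2.0566 kg
f_n = ½√(k/m) = 0.5·√(11890/2.0566) = 0.5·√(5781.5) = 38.018 Hz

38.0 Hz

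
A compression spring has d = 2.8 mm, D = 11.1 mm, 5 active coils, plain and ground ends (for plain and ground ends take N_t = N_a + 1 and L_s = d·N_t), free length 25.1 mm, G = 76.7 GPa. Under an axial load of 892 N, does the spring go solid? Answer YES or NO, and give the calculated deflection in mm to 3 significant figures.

k = Gd⁴/(8D³N_a) = (76.7×10³)(2.8⁴)/(8·11.1³·5) = 86.178 N/mm
N_t = 6; L_s = 2.8·6 = 16.8 mm; δ_solid = L₀ − L_s = 25.1 − 16.8 = 8.3 mm
δ = F/k = 892/86.178 = 10.351 mm
δ ≥ δ_solid → spring goes solid

YES, δ = 10.4 mm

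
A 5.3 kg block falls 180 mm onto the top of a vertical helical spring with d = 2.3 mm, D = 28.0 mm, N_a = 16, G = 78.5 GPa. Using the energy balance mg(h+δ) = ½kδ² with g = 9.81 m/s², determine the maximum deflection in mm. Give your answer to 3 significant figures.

235 mm

k = Gd⁴/(8D³N_a) = (78.5×10³)(2.3⁴)/(8·28.0³·16) = 0.7818 N/mm
W = mg = 5.3 × 9.81 = 51.993 N
½kδ² − Wδ − Wh = 0 → δ = (W + √(W² + 2kWh))/k
δ = (51.993 + √(2703.3 + 14633.4))/0.7818 = (51.993 + 131.67)/0.7818 = 234.92 mm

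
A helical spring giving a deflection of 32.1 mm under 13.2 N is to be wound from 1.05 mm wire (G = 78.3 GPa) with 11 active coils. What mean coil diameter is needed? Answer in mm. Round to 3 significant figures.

Required rate k = F/δ = 13.2/32.1 = 0.41121 N/mm
D = (Gd⁴/(8N_a·k))^(1/3) = (78.3×10³·1.05⁴/(8·11·0.41121))^(1/3)
  = (2630.07)^(1/3) = 13.8035 mm

13.8 mm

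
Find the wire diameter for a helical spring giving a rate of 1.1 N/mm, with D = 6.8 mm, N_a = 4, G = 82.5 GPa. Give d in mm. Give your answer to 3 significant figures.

0.605 mm

d = (8D³N_a·k / G)^(1/4) = (8·6.8³·4·1.1 / (82.5×10³))^0.25
  = (0.13416)^0.25 = 0.6052 mm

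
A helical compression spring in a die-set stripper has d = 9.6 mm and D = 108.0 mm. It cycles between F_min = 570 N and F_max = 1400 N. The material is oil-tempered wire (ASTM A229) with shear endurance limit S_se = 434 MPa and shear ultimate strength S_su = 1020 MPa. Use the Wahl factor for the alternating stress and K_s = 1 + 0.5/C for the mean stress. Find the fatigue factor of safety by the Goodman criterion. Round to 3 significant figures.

C = D/d = 108.0/9.6 = 11.2500; K_W = (4C−1)/(4C−4)+0.615/C = 1.1278; K_s = 1+0.5/C = 1.0444
F_a = (F_max−F_min)/2 = 415 N; F_m = (F_max+F_min)/2 = 985 N
τ_a = K_W·8F_aD/(πd³) = 1.1278 × 129 = 145.49 MPa
τ_m = K_s·8F_mD/(πd³) = 1.0444 × 306.19 = 319.8 MPa
Goodman: 1/n_f = τ_a/S_se + τ_m/S_su = 145.49/434 + 319.8/1020 = 0.33524 + 0.31352 = 0.64876
n_f = 1/0.64876 = 1.541

1.54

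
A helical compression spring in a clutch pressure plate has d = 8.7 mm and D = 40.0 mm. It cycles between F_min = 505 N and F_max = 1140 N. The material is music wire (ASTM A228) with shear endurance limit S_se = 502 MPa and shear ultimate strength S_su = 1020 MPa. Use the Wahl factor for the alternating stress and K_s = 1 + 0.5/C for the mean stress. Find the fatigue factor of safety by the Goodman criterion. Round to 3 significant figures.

3.71

C = D/d = 40.0/8.7 = 4.5977; K_W = (4C−1)/(4C−4)+0.615/C = 1.3422; K_s = 1+0.5/C = 1.1087
F_a = (F_max−F_min)/2 = 317.5 N; F_m = (F_max+F_min)/2 = 822.5 N
τ_a = K_W·8F_aD/(πd³) = 1.3422 × 49.112 = 65.919 MPa
τ_m = K_s·8F_mD/(πd³) = 1.1087 × 127.23 = 141.06 MPa
Goodman: 1/n_f = τ_a/S_se + τ_m/S_su = 65.919/502 + 141.06/1020 = 0.13131 + 0.13830 = 0.26961
n_f = 1/0.26961 = 3.709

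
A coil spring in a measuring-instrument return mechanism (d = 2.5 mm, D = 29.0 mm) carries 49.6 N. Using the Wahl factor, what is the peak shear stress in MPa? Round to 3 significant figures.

263 MPa

Spring index C = D/d = 29.0/2.5 = 11.6000
K_W = (4C−1)/(4C−4) + 0.615/C = 45.400/42.400 + 0.0530 = 1.1238
τ₀ = 8FD/(πd³) = 8·49.6·29.0/(π·2.5³) = 11507.2/49.087 = 234.42 MPa
τ_max = K·τ₀ = 1.1238 × 234.42 = 263.44 MPa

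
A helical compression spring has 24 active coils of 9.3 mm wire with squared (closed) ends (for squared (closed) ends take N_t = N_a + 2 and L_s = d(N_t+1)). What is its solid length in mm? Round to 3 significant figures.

squared (closed) ends: N_t = N_a + 2 = 24 + 2 = 26
L_s = d·(N_t+1) = 9.3 × 27 = 251.1 mm

251 mm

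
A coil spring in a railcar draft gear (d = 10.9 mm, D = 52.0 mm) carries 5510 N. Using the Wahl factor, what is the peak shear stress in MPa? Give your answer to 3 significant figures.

748 MPa

Spring index C = D/d = 52.0/10.9 = 4.7706
K_W = (4C−1)/(4C−4) + 0.615/C = 18.083/15.083 + 0.1289 = 1.3278
τ₀ = 8FD/(πd³) = 8·5510·52.0/(π·10.9³) = 2.29216e+06/4068.5 = 563.4 MPa
τ_max = K·τ₀ = 1.3278 × 563.4 = 748.09 MPa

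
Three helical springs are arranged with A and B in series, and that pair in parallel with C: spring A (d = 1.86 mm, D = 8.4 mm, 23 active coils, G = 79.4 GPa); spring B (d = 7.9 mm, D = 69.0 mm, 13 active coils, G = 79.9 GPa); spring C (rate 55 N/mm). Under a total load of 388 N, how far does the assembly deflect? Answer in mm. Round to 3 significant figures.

k_A = Gd⁴/(8D³N_a) = (79.4×10³)(1.86⁴)/(8·8.4³·23) = 8.714 N/mm
k_B = Gd⁴/(8D³N_a) = (79.9×10³)(7.9⁴)/(8·69.0³·13) = 9.1091 N/mm
Springs A,B series: k_AB = 1/(1/8.714+1/9.1091) = 4.4536 N/mm; parallel with C: k_eq = 4.4536+55 = 59.454 N/mm
δ = F/k_eq = 388/59.454 = 6.5261 mm

6.53 mm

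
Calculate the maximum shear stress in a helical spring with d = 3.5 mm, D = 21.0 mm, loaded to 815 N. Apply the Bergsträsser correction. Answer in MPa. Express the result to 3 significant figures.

1260 MPa

Spring index C = D/d = 21.0/3.5 = 6.0000
K_B = (4C+2)/(4C−3) = 26.000/21.000 = 1.2381
τ₀ = 8FD/(πd³) = 8·815·21.0/(π·3.5³) = 136920/134.7 = 1016.5 MPa
τ_max = K·τ₀ = 1.2381 × 1016.5 = 1258.5 MPa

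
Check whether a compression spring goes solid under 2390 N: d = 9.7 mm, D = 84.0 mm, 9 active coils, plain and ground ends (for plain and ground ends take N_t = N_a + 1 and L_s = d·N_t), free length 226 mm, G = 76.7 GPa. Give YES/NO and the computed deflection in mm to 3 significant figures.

YES, δ = 150 mm

k = Gd⁴/(8D³N_a) = (76.7×10³)(9.7⁴)/(8·84.0³·9) = 15.912 N/mm
N_t = 10; L_s = 9.7·10 = 97 mm; δ_solid = L₀ − L_s = 226 − 97 = 129 mm
δ = F/k = 2390/15.912 = 150.21 mm
δ ≥ δ_solid → spring goes solid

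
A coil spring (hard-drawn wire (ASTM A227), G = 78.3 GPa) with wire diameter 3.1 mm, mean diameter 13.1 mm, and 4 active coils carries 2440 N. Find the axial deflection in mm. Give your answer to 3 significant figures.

24.3 mm

k = Gd⁴/(8D³N_a) = (78.3×10³)(3.1⁴)/(8·13.1³·4) = 100.52 N/mm
δ = F/k = 2440 / 100.52 = 24.274 mm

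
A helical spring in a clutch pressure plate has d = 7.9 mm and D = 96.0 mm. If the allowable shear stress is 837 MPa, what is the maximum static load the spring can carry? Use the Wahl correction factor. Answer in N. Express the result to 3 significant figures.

1510 N

C = D/d = 96.0/7.9 = 12.1519
K_W = (4C−1)/(4C−4) + 0.615/C = 47.608/44.608 + 0.0506 = 1.1179
τ_max = K·8FD/(πd³) → F_max = τ_allow·πd³/(8DK)
F_max = 837·π·7.9³/(8·96.0·1.1179) = 1.2965e+06/858.52 = 1510.1 N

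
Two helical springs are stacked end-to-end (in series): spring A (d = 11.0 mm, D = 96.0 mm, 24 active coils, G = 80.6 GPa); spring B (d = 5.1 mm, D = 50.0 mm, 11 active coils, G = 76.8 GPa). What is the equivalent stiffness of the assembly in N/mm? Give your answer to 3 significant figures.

k_A = Gd⁴/(8D³N_a) = (80.6×10³)(11.0⁴)/(8·96.0³·24) = 6.9469 N/mm
k_B = Gd⁴/(8D³N_a) = (76.8×10³)(5.1⁴)/(8·50.0³·11) = 4.7233 N/mm
Series: 1/k_eq = 1/6.9469 + 1/4.7233 = 0.35566; k_eq = 2.8116 N/mm

2.81 N/mm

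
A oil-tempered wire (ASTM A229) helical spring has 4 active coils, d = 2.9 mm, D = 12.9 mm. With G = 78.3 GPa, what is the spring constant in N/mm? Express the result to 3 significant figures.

k = Gd⁴/(8D³N_a) = (78.3×10³ × 2.9⁴) / (8 × 12.9³ × 4)
  = 5.53801e+06 / 68694 = 80.618 N/mm

80.6 N/mm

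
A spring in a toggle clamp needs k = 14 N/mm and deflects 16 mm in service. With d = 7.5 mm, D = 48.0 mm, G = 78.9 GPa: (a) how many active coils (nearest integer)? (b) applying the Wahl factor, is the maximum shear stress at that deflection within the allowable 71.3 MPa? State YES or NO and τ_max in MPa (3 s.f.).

(a) 20 coils; (b) NO, τ_max = 80.8 MPa

N_a = Gd⁴/(8D³k) = (78.9×10³)(7.5⁴)/(8·48.0³·14) = 20.15 → N_a = 20
Actual rate k = Gd⁴/(8D³·20) = 14.108 N/mm
Working load F = kδ = 14.108·16 = 225.73 N
C = 48.0/7.5 = 6.4000; K_W = (4C−1)/(4C−4)+0.615/C = 1.2350
τ_max = K_W·8FD/(πd³) = 1.2350·65.403 = 80.771 MPa
τ_max > 71.3 MPa → exceeds allowable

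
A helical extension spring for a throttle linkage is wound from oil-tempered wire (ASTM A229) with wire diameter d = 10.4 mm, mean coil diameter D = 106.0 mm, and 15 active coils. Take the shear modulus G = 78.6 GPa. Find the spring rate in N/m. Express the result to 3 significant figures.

6430 N/m

k = Gd⁴/(8D³N_a) = (78.6×10³ × 10.4⁴) / (8 × 106.0³ × 15)
  = 9.19509e+08 / 1.42922e+08 = 6.4336 N/mm = 6433.6 N/m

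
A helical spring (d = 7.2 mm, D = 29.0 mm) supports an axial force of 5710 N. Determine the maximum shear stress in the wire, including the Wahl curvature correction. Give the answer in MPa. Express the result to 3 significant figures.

1580 MPa

Spring index C = D/d = 29.0/7.2 = 4.0278
K_W = (4C−1)/(4C−4) + 0.615/C = 15.111/12.111 + 0.1527 = 1.4004
τ₀ = 8FD/(πd³) = 8·5710·29.0/(π·7.2³) = 1.32472e+06/1172.6 = 1129.7 MPa
τ_max = K·τ₀ = 1.4004 × 1129.7 = 1582.1 MPa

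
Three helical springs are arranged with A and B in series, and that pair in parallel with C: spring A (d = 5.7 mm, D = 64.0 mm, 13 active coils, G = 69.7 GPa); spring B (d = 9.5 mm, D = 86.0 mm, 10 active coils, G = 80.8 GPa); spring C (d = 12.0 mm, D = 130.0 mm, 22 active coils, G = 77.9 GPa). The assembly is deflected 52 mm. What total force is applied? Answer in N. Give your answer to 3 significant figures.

333 N

k_A = Gd⁴/(8D³N_a) = (69.7×10³)(5.7⁴)/(8·64.0³·13) = 2.6987 N/mm
k_B = Gd⁴/(8D³N_a) = (80.8×10³)(9.5⁴)/(8·86.0³·10) = 12.934 N/mm
k_C = Gd⁴/(8D³N_a) = (77.9×10³)(12.0⁴)/(8·130.0³·22) = 4.1775 N/mm
Springs A,B series: k_AB = 1/(1/2.6987+1/12.934) = 2.2328 N/mm; parallel with C: k_eq = 2.2328+4.1775 = 6.4104 N/mm
F = k_eq·δ = 6.4104·52 = 333.34 N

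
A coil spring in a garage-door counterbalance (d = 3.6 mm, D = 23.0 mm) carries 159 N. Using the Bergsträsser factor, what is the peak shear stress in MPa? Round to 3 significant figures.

244 MPa

Spring index C = D/d = 23.0/3.6 = 6.3889
K_B = (4C+2)/(4C−3) = 27.556/22.556 = 1.2217
τ₀ = 8FD/(πd³) = 8·159·23.0/(π·3.6³) = 29256/146.57 = 199.6 MPa
τ_max = K·τ₀ = 1.2217 × 199.6 = 243.84 MPa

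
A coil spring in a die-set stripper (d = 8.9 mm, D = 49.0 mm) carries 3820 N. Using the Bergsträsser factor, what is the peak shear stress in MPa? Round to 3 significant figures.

Spring index C = D/d = 49.0/8.9 = 5.5056
K_B = (4C+2)/(4C−3) = 24.022/19.022 = 1.2628
τ₀ = 8FD/(πd³) = 8·3820·49.0/(π·8.9³) = 1.49744e+06/2214.7 = 676.13 MPa
τ_max = K·τ₀ = 1.2628 × 676.13 = 853.85 MPa

854 MPa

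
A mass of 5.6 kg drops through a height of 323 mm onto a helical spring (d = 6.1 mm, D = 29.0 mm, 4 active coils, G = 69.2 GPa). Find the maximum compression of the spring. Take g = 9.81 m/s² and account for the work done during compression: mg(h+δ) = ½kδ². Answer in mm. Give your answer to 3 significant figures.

17.5 mm

k = Gd⁴/(8D³N_a) = (69.2×10³)(6.1⁴)/(8·29.0³·4) = 122.77 N/mm
W = mg = 5.6 × 9.81 = 54.936 N
½kδ² − Wδ − Wh = 0 → δ = (W + √(W² + 2kWh))/k
δ = (54.936 + √(3018 + 4.35683e+06))/122.77 = (54.936 + 2088)/122.77 = 17.456 mm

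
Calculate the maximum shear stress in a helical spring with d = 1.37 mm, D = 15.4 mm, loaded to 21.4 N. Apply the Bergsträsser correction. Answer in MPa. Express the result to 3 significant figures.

365 MPa

Spring index C = D/d = 15.4/1.37 = 11.2409
K_B = (4C+2)/(4C−3) = 46.964/41.964 = 1.1192
τ₀ = 8FD/(πd³) = 8·21.4·15.4/(π·1.37³) = 2636.48/8.0781 = 326.37 MPa
τ_max = K·τ₀ = 1.1192 × 326.37 = 365.26 MPa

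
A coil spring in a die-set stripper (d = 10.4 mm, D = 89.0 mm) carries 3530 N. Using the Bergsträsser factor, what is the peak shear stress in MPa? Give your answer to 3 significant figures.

825 MPa

Spring index C = D/d = 89.0/10.4 = 8.5577
K_B = (4C+2)/(4C−3) = 36.231/31.231 = 1.1601
τ₀ = 8FD/(πd³) = 8·3530·89.0/(π·10.4³) = 2.51336e+06/3533.9 = 711.22 MPa
τ_max = K·τ₀ = 1.1601 × 711.22 = 825.09 MPa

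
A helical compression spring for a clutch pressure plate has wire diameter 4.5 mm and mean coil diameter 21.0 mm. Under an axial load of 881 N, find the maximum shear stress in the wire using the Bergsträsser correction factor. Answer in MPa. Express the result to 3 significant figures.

682 MPa

Spring index C = D/d = 21.0/4.5 = 4.6667
K_B = (4C+2)/(4C−3) = 20.667/15.667 = 1.3191
τ₀ = 8FD/(πd³) = 8·881·21.0/(π·4.5³) = 148008/286.28 = 517.01 MPa
τ_max = K·τ₀ = 1.3191 × 517.01 = 682.01 MPa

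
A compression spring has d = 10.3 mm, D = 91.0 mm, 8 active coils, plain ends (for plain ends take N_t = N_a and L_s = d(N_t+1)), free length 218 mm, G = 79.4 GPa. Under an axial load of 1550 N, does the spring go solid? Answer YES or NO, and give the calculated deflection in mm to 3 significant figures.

k = Gd⁴/(8D³N_a) = (79.4×10³)(10.3⁴)/(8·91.0³·8) = 18.53 N/mm
N_t = 8; L_s = 10.3·9 = 92.7 mm; δ_solid = L₀ − L_s = 218 − 92.7 = 125.3 mm
δ = F/k = 1550/18.53 = 83.65 mm
δ < δ_solid → spring does not go solid

NO, δ = 83.7 mm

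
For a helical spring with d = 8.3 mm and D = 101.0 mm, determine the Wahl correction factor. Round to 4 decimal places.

C = D/d = 101.0/8.3 = 12.1687
K_W = (4C−1)/(4C−4) + 0.615/C = 47.675/44.675 + 0.0505 = 1.1177

1.1177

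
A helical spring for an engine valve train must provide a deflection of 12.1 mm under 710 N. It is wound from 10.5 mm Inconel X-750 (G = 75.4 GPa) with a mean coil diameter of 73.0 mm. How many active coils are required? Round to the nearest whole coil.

5

Required rate k = F/δ = 710/12.1 = 58.678 N/mm
N_a = Gd⁴/(8D³k) = (75.4×10³ × 10.5⁴)/(8 × 73.0³ × 58.678)
    = 9.16492e+08 / 1.82613e+08 = 5.019 → 5 coils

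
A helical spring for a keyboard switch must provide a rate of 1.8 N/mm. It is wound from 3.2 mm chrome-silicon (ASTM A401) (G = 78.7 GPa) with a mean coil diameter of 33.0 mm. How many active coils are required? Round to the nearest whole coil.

N_a = Gd⁴/(8D³k) = (78.7×10³ × 3.2⁴)/(8 × 33.0³ × 1.8)
    = 8.25229e+06 / 517493 = 15.95 → 16 coils

16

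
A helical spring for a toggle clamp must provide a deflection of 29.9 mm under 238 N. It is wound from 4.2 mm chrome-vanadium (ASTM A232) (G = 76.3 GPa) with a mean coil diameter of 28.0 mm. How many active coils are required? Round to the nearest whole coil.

Required rate k = F/δ = 238/29.9 = 7.9599 N/mm
N_a = Gd⁴/(8D³k) = (76.3×10³ × 4.2⁴)/(8 × 28.0³ × 7.9599)
    = 2.37422e+07 / 1.39788e+06 = 16.98 → 17 coils

17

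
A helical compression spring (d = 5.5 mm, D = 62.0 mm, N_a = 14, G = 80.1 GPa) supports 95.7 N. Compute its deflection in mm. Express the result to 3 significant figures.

34.9 mm

k = Gd⁴/(8D³N_a) = (80.1×10³)(5.5⁴)/(8·62.0³·14) = 2.7459 N/mm
δ = F/k = 95.7 / 2.7459 = 34.852 mm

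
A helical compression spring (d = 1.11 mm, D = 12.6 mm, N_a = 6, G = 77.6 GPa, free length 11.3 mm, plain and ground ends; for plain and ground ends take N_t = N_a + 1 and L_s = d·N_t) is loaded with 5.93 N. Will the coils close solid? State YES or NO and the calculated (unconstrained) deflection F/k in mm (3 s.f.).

YES, δ = 4.83 mm

k = Gd⁴/(8D³N_a) = (77.6×10³)(1.11⁴)/(8·12.6³·6) = 1.2269 N/mm
N_t = 7; L_s = 1.11·7 = 7.77 mm; δ_solid = L₀ − L_s = 11.3 − 7.77 = 3.53 mm
δ = F/k = 5.93/1.2269 = 4.8334 mm
δ ≥ δ_solid → spring goes solid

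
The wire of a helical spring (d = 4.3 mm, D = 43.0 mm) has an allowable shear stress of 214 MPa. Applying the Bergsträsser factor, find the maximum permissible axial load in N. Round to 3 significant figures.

C = D/d = 43.0/4.3 = 10.0000
K_B = (4C+2)/(4C−3) = 42.000/37.000 = 1.1351
τ_max = K·8FD/(πd³) → F_max = τ_allow·πd³/(8DK)
F_max = 214·π·4.3³/(8·43.0·1.1351) = 53453/390.49 = 136.89 N

137 N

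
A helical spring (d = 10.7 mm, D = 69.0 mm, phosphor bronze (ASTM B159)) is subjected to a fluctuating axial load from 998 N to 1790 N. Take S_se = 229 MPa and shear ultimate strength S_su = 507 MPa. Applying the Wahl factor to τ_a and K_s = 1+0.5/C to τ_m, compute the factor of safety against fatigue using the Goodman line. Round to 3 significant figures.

1.37

C = D/d = 69.0/10.7 = 6.4486; K_W = (4C−1)/(4C−4)+0.615/C = 1.2330; K_s = 1+0.5/C = 1.0775
F_a = (F_max−F_min)/2 = 396 N; F_m = (F_max+F_min)/2 = 1394 N
τ_a = K_W·8F_aD/(πd³) = 1.2330 × 56.798 = 70.033 MPa
τ_m = K_s·8F_mD/(πd³) = 1.0775 × 199.94 = 215.44 MPa
Goodman: 1/n_f = τ_a/S_se + τ_m/S_su = 70.033/229 + 215.44/507 = 0.30582 + 0.42494 = 0.73076
n_f = 1/0.73076 = 1.368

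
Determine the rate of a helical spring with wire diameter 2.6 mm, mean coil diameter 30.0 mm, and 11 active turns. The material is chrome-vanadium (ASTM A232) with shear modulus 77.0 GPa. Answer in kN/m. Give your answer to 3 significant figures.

1.48 kN/m

k = Gd⁴/(8D³N_a) = (77.0×10³ × 2.6⁴) / (8 × 30.0³ × 11)
  = 3.51872e+06 / 2.376e+06 = 1.4809 N/mm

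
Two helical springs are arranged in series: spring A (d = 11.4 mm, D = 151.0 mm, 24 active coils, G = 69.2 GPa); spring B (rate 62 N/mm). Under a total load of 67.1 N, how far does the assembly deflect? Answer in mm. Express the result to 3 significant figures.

k_A = Gd⁴/(8D³N_a) = (69.2×10³)(11.4⁴)/(8·151.0³·24) = 1.768 N/mm
Series: 1/k_eq = 1/1.768 + 1/62 = 0.58173; k_eq = 1.719 N/mm
δ = F/k_eq = 67.1/1.719 = 39.034 mm

39.0 mm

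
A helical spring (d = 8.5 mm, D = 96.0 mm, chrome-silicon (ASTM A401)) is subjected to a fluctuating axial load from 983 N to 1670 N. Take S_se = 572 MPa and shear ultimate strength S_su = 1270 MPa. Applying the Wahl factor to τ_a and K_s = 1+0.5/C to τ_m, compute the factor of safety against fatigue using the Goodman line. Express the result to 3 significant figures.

1.42

C = D/d = 96.0/8.5 = 11.2941; K_W = (4C−1)/(4C−4)+0.615/C = 1.1273; K_s = 1+0.5/C = 1.0443
F_a = (F_max−F_min)/2 = 343.5 N; F_m = (F_max+F_min)/2 = 1326.5 N
τ_a = K_W·8F_aD/(πd³) = 1.1273 × 136.74 = 154.14 MPa
τ_m = K_s·8F_mD/(πd³) = 1.0443 × 528.03 = 551.41 MPa
Goodman: 1/n_f = τ_a/S_se + τ_m/S_su = 154.14/572 + 551.41/1270 = 0.26948 + 0.43418 = 0.70366
n_f = 1/0.70366 = 1.421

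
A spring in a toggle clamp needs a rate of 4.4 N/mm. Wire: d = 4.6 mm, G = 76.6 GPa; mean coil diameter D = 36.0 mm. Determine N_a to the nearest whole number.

21

N_a = Gd⁴/(8D³k) = (76.6×10³ × 4.6⁴)/(8 × 36.0³ × 4.4)
    = 3.42973e+07 / 1.64229e+06 = 20.88 → 21 coils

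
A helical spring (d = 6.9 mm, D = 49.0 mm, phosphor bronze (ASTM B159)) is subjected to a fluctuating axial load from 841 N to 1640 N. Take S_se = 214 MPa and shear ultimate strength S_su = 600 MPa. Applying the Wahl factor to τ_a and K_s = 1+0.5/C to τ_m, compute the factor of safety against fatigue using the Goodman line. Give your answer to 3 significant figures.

0.589

C = D/d = 49.0/6.9 = 7.1014; K_W = (4C−1)/(4C−4)+0.615/C = 1.2095; K_s = 1+0.5/C = 1.0704
F_a = (F_max−F_min)/2 = 399.5 N; F_m = (F_max+F_min)/2 = 1240.5 N
τ_a = K_W·8F_aD/(πd³) = 1.2095 × 151.74 = 183.54 MPa
τ_m = K_s·8F_mD/(πd³) = 1.0704 × 471.18 = 504.35 MPa
Goodman: 1/n_f = τ_a/S_se + τ_m/S_su = 183.54/214 + 504.35/600 = 0.85764 + 0.84059 = 1.6982
n_f = 1/1.6982 = 0.5888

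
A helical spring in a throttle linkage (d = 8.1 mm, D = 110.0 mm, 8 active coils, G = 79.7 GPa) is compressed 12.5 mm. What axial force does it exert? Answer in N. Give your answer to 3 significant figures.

k = Gd⁴/(8D³N_a) = (79.7×10³)(8.1⁴)/(8·110.0³·8) = 4.0275 N/mm
F = k·δ = 4.0275 × 12.5 = 50.344 N

50.3 N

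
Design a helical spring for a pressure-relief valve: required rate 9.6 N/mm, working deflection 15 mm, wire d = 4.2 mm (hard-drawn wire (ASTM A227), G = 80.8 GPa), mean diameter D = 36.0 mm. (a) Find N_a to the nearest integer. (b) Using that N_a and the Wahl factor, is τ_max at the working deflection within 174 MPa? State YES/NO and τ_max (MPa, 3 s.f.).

N_a = Gd⁴/(8D³k) = (80.8×10³)(4.2⁴)/(8·36.0³·9.6) = 7.017 → N_a = 7
Actual rate k = Gd⁴/(8D³·7) = 9.6231 N/mm
Working load F = kδ = 9.6231·15 = 144.35 N
C = 36.0/4.2 = 8.5714; K_W = (4C−1)/(4C−4)+0.615/C = 1.1708
τ_max = K_W·8FD/(πd³) = 1.1708·178.61 = 209.11 MPa
τ_max > 174 MPa → exceeds allowable

(a) 7 coils; (b) NO, τ_max = 209 MPa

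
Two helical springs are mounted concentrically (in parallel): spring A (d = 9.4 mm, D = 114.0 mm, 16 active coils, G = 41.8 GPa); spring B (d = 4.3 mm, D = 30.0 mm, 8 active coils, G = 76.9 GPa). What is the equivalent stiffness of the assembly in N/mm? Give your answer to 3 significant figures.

16.9 N/mm

k_A = Gd⁴/(8D³N_a) = (41.8×10³)(9.4⁴)/(8·114.0³·16) = 1.7209 N/mm
k_B = Gd⁴/(8D³N_a) = (76.9×10³)(4.3⁴)/(8·30.0³·8) = 15.214 N/mm
Parallel: k_eq = 1.7209 + 15.214 = 16.935 N/mm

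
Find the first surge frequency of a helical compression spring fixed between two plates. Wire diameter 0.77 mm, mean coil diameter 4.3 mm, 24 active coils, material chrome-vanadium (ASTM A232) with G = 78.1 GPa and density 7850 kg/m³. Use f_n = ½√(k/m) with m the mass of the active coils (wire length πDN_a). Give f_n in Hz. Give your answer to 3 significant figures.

k = Gd⁴/(8D³N_a) = (78.1×10³)(0.77⁴)/(8·4.3³·24) = 1.7985 N/mm = 1798.5 N/m
Wire length L = πDN_a = π·4.3·24 = 324.21 mm
m = ρ·(πd²/4)·L = 7850 × 0.46566×10⁻⁶ m² × 0.32421 m = 0.0011851 kg
f_n = ½√(k/m) = 0.5·√(1798.5/0.0011851) = 0.5·√(1.5175e+06) = 615.94 Hz

616 Hz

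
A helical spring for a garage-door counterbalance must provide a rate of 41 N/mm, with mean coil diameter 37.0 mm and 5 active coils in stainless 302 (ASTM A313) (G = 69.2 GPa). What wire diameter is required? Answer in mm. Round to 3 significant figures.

5.89 mm

d = (8D³N_a·k / G)^(1/4) = (8·37.0³·5·41 / (69.2×10³))^0.25
  = (1200.4)^0.25 = 5.8862 mm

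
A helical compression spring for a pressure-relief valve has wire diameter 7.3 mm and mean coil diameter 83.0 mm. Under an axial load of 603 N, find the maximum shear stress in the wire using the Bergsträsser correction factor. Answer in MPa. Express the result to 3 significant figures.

366 MPa

Spring index C = D/d = 83.0/7.3 = 11.3699
K_B = (4C+2)/(4C−3) = 47.479/42.479 = 1.1177
τ₀ = 8FD/(πd³) = 8·603·83.0/(π·7.3³) = 400392/1222.1 = 327.62 MPa
τ_max = K·τ₀ = 1.1177 × 327.62 = 366.18 MPa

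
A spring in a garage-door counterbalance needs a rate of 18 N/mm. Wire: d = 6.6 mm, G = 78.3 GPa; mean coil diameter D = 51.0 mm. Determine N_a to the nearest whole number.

N_a = Gd⁴/(8D³k) = (78.3×10³ × 6.6⁴)/(8 × 51.0³ × 18)
    = 1.48572e+08 / 1.91017e+07 = 7.778 → 8 coils

8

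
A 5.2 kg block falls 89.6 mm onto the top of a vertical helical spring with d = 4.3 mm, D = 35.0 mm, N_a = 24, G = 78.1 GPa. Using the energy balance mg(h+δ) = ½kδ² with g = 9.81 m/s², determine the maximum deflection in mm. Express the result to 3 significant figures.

k = Gd⁴/(8D³N_a) = (78.1×10³)(4.3⁴)/(8·35.0³·24) = 3.2435 N/mm
W = mg = 5.2 × 9.81 = 51.012 N
½kδ² − Wδ − Wh = 0 → δ = (W + √(W² + 2kWh))/k
δ = (51.012 + √(2602.2 + 29650.4))/3.2435 = (51.012 + 179.59)/3.2435 = 71.096 mm

71.1 mm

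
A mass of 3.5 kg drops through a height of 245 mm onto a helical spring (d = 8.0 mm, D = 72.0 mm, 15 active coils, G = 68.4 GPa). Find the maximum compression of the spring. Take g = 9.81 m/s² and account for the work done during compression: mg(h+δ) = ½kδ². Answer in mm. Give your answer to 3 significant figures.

57.6 mm

k = Gd⁴/(8D³N_a) = (68.4×10³)(8.0⁴)/(8·72.0³·15) = 6.2551 N/mm
W = mg = 3.5 × 9.81 = 34.335 N
½kδ² − Wδ − Wh = 0 → δ = (W + √(W² + 2kWh))/k
δ = (34.335 + √(1178.9 + 105237))/6.2551 = (34.335 + 326.22)/6.2551 = 57.641 mm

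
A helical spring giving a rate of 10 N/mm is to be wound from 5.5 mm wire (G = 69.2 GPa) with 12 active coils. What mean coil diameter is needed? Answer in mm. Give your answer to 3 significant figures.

40.4 mm

D = (Gd⁴/(8N_a·k))^(1/3) = (69.2×10³·5.5⁴/(8·12·10))^(1/3)
  = (65960.8)^(1/3) = 40.4044 mm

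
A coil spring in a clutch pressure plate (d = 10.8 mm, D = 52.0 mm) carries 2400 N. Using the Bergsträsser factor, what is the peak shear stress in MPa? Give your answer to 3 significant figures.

330 MPa

Spring index C = D/d = 52.0/10.8 = 4.8148
K_B = (4C+2)/(4C−3) = 21.259/16.259 = 1.3075
τ₀ = 8FD/(πd³) = 8·2400·52.0/(π·10.8³) = 998400/3957.5 = 252.28 MPa
τ_max = K·τ₀ = 1.3075 × 252.28 = 329.86 MPa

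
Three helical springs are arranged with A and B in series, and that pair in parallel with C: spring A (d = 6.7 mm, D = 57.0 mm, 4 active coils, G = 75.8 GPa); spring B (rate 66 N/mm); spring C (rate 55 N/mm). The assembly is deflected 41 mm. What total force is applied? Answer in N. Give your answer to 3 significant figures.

3010 N

k_A = Gd⁴/(8D³N_a) = (75.8×10³)(6.7⁴)/(8·57.0³·4) = 25.775 N/mm
Springs A,B series: k_AB = 1/(1/25.775+1/66) = 18.536 N/mm; parallel with C: k_eq = 18.536+55 = 73.536 N/mm
F = k_eq·δ = 73.536·41 = 3015 N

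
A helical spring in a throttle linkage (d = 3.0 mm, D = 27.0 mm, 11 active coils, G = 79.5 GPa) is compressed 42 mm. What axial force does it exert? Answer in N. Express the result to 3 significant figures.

156 N

k = Gd⁴/(8D³N_a) = (79.5×10³)(3.0⁴)/(8·27.0³·11) = 3.7177 N/mm
F = k·δ = 3.7177 × 42 = 156.14 N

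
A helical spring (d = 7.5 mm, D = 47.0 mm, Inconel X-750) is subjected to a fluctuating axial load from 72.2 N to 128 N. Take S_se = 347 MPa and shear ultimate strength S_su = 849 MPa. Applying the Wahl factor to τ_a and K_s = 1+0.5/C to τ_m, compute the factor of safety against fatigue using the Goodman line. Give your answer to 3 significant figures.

15.5

C = D/d = 47.0/7.5 = 6.2667; K_W = (4C−1)/(4C−4)+0.615/C = 1.2405; K_s = 1+0.5/C = 1.0798
F_a = (F_max−F_min)/2 = 27.9 N; F_m = (F_max+F_min)/2 = 100.1 N
τ_a = K_W·8F_aD/(πd³) = 1.2405 × 7.9151 = 9.8191 MPa
τ_m = K_s·8F_mD/(πd³) = 1.0798 × 28.398 = 30.664 MPa
Goodman: 1/n_f = τ_a/S_se + τ_m/S_su = 9.8191/347 + 30.664/849 = 0.02830 + 0.03612 = 0.064415
n_f = 1/0.064415 = 15.52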